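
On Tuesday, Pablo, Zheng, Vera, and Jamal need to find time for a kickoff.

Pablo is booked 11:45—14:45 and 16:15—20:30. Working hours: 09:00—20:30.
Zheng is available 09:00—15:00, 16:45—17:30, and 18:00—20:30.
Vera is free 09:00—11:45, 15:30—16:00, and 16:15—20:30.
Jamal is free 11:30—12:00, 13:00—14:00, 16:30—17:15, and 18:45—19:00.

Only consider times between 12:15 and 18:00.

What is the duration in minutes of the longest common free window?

0 minutes

Pablo free within 09:00–20:30: 09:00–11:45, 14:45–16:15.
Pablo ∩ Zheng: 09:00–11:45, 14:45–15:00.
Pablo ∩ Zheng ∩ Vera: 09:00–11:45.
Pablo ∩ Zheng ∩ Vera ∩ Jamal: 11:30–11:45.
Restricted to 12:15–18:00: (none).
No common window.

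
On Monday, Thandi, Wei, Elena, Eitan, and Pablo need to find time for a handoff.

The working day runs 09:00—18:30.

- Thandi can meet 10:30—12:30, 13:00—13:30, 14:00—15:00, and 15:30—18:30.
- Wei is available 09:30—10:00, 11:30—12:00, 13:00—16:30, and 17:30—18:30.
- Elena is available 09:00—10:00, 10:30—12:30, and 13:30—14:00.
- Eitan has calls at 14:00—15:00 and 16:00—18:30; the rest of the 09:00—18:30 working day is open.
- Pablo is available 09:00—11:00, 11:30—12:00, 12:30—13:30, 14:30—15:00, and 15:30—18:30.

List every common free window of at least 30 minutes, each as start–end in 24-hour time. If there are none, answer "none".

Eitan free within 09:00–18:30: 09:00–14:00, 15:00–16:00.
Thandi ∩ Wei: 11:30–12:00, 13:00–13:30, 14:00–15:00, 15:30–16:30, 17:30–18:30.
Thandi ∩ Wei ∩ Elena: 11:30–12:00.
Thandi ∩ Wei ∩ Elena ∩ Eitan: 11:30–12:00.
Thandi ∩ Wei ∩ Elena ∩ Eitan ∩ Pablo: 11:30–12:00.
Windows ≥ 30 min: 11:30–12:00.

11:30–12:00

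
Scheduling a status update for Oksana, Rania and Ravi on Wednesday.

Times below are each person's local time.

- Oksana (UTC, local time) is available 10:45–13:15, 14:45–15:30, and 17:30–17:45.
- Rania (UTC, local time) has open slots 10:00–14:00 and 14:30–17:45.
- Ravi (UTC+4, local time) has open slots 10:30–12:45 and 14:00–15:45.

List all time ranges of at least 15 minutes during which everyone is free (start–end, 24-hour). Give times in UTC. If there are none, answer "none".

10:45–11:45

Oksana → UTC: 10:45–13:15, 14:45–15:30, 17:30–17:45.
Rania → UTC: 10:00–14:00, 14:30–17:45.
Ravi → UTC: 06:30–08:45, 10:00–11:45.
Oksana ∩ Rania: 10:45–13:15, 14:45–15:30, 17:30–17:45.
Oksana ∩ Rania ∩ Ravi: 10:45–11:45.
Windows ≥ 15 min: 10:45–11:45.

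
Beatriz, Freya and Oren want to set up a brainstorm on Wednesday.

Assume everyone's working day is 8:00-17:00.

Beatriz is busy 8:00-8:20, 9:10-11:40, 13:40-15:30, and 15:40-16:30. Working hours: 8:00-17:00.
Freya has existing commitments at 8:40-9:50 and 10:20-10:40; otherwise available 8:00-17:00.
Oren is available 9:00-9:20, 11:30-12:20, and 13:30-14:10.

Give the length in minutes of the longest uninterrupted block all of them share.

40 minutes

Beatriz free within 08:00–17:00: 08:20–09:10, 11:40–13:40, 15:30–15:40, 16:30–17:00.
Freya free within 08:00–17:00: 08:00–08:40, 09:50–10:20, 10:40–17:00.
Beatriz ∩ Freya: 08:20–08:40, 11:40–13:40, 15:30–15:40, 16:30–17:00.
Beatriz ∩ Freya ∩ Oren: 11:40–12:20, 13:30–13:40.
Common window lengths: 40, 10 min; longest is 40.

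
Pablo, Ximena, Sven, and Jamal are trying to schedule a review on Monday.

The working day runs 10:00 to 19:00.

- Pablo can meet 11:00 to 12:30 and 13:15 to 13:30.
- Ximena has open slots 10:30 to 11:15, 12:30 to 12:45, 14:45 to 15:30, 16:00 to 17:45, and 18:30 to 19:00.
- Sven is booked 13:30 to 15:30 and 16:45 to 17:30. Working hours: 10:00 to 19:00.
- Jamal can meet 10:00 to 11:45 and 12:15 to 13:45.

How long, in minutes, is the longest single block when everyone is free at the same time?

Sven free within 10:00–19:00: 10:00–13:30, 15:30–16:45, 17:30–19:00.
Pablo ∩ Ximena: 11:00–11:15.
Pablo ∩ Ximena ∩ Sven: 11:00–11:15.
Pablo ∩ Ximena ∩ Sven ∩ Jamal: 11:00–11:15.
Single common window of 15 minutes.

15 minutes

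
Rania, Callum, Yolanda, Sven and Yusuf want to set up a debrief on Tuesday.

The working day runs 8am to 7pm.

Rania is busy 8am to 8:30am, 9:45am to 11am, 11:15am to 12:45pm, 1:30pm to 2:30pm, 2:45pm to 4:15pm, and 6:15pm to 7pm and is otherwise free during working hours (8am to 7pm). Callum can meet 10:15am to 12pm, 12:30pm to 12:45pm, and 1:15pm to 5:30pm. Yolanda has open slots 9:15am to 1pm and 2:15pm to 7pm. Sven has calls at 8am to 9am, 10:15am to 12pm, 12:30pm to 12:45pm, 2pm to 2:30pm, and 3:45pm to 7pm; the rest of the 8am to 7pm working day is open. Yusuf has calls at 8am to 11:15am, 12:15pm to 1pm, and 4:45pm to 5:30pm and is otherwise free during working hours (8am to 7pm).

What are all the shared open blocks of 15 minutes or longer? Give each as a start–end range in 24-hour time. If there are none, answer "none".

Rania free within 08:00–19:00: 08:30–09:45, 11:00–11:15, 12:45–13:30, 14:30–14:45, 16:15–18:15.
Sven free within 08:00–19:00: 09:00–10:15, 12:00–12:30, 12:45–14:00, 14:30–15:45.
Yusuf free within 08:00–19:00: 11:15–12:15, 13:00–16:45, 17:30–19:00.
Rania ∩ Callum: 11:00–11:15, 13:15–13:30, 14:30–14:45, 16:15–17:30.
Rania ∩ Callum ∩ Yolanda: 11:00–11:15, 14:30–14:45, 16:15–17:30.
Rania ∩ Callum ∩ Yolanda ∩ Sven: 14:30–14:45.
Rania ∩ Callum ∩ Yolanda ∩ Sven ∩ Yusuf: 14:30–14:45.
Windows ≥ 15 min: 14:30–14:45.

14:30–14:45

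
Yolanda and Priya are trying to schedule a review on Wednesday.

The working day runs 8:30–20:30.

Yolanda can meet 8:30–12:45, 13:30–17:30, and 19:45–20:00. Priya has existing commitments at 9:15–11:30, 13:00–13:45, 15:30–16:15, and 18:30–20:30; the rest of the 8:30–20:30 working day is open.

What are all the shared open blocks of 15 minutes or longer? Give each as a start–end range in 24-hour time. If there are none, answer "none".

Priya free within 08:30–20:30: 08:30–09:15, 11:30–13:00, 13:45–15:30, 16:15–18:30.
Yolanda ∩ Priya: 08:30–09:15, 11:30–12:45, 13:45–15:30, 16:15–17:30.
Windows ≥ 15 min: 08:30–09:15, 11:30–12:45, 13:45–15:30, 16:15–17:30.

08:30–09:15, 11:30–12:45, 13:45–15:30, 16:15–17:30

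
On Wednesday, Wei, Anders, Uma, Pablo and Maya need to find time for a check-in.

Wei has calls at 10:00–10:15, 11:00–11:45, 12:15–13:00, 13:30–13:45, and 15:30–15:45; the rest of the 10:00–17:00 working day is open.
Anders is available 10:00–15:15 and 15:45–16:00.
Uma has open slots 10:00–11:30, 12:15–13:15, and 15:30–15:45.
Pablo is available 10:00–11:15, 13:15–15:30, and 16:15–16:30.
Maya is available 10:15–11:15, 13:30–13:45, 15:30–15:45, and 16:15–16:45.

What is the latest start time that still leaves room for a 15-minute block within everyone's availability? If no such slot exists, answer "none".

10:45

Wei free within 10:00–17:00: 10:15–11:00, 11:45–12:15, 13:00–13:30, 13:45–15:30, 15:45–17:00.
Wei ∩ Anders: 10:15–11:00, 11:45–12:15, 13:00–13:30, 13:45–15:15, 15:45–16:00.
Wei ∩ Anders ∩ Uma: 10:15–11:00, 13:00–13:15.
Wei ∩ Anders ∩ Uma ∩ Pablo: 10:15–11:00.
Wei ∩ Anders ∩ Uma ∩ Pablo ∩ Maya: 10:15–11:00.
Windows ≥ 15 min: 10:15–11:00.
Latest start in the last window 10:15–11:00 is 11:00 − 15 min = 10:45.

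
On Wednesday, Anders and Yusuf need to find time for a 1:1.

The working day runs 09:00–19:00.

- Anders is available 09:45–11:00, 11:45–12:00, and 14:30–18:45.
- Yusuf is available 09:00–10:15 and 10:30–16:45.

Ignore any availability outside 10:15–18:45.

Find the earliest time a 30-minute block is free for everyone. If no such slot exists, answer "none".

10:30

Anders ∩ Yusuf: 09:45–10:15, 10:30–11:00, 11:45–12:00, 14:30–16:45.
Restricted to 10:15–18:45: 10:30–11:00, 11:45–12:00, 14:30–16:45.
Windows ≥ 30 min: 10:30–11:00, 14:30–16:45.
Earliest such window starts at 10:30.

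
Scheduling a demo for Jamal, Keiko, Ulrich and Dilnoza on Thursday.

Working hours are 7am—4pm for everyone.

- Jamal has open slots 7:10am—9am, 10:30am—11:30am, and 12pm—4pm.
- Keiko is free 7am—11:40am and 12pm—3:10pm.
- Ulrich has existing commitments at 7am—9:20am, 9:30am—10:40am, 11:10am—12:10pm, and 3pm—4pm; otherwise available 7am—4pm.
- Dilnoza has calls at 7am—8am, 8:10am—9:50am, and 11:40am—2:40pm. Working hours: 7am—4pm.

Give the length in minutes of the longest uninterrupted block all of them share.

30 minutes

Ulrich free within 07:00–16:00: 09:20–09:30, 10:40–11:10, 12:10–15:00.
Dilnoza free within 07:00–16:00: 08:00–08:10, 09:50–11:40, 14:40–16:00.
Jamal ∩ Keiko: 07:10–09:00, 10:30–11:30, 12:00–15:10.
Jamal ∩ Keiko ∩ Ulrich: 10:40–11:10, 12:10–15:00.
Jamal ∩ Keiko ∩ Ulrich ∩ Dilnoza: 10:40–11:10, 14:40–15:00.
Common window lengths: 30, 20 min; longest is 30.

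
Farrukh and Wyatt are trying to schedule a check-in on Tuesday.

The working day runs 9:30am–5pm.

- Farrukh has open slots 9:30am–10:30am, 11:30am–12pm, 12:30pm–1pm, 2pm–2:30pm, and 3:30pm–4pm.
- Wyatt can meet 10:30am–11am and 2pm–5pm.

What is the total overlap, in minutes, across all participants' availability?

60 minutes

Farrukh ∩ Wyatt: 14:00–14:30, 15:30–16:00.
Total common minutes: 30 + 30 = 60.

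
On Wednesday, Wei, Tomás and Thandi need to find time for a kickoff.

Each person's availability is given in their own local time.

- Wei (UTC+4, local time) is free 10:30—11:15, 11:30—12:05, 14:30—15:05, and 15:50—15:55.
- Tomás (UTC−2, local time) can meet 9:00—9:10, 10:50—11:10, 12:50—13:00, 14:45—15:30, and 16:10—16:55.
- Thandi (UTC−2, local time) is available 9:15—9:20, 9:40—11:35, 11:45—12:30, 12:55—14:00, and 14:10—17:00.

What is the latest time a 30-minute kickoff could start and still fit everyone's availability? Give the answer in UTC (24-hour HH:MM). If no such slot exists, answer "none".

Wei → UTC: 06:30–07:15, 07:30–08:05, 10:30–11:05, 11:50–11:55.
Tomás → UTC: 11:00–11:10, 12:50–13:10, 14:50–15:00, 16:45–17:30, 18:10–18:55.
Thandi → UTC: 11:15–11:20, 11:40–13:35, 13:45–14:30, 14:55–16:00, 16:10–19:00.
Wei ∩ Tomás: 11:00–11:05.
Wei ∩ Tomás ∩ Thandi: (none).
Windows ≥ 30 min: (none).

none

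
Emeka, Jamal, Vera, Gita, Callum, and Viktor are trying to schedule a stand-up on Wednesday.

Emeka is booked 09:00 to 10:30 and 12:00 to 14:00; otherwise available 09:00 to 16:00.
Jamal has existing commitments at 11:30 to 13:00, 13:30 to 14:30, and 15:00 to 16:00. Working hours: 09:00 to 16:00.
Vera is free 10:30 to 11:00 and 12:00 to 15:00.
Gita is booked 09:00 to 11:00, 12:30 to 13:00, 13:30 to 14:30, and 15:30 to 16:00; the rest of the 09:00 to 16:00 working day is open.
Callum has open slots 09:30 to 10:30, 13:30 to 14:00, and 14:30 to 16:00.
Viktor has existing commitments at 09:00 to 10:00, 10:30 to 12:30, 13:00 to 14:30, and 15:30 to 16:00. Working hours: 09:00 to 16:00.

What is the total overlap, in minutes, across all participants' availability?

30 minutes

Emeka free within 09:00–16:00: 10:30–12:00, 14:00–16:00.
Jamal free within 09:00–16:00: 09:00–11:30, 13:00–13:30, 14:30–15:00.
Gita free within 09:00–16:00: 11:00–12:30, 13:00–13:30, 14:30–15:30.
Viktor free within 09:00–16:00: 10:00–10:30, 12:30–13:00, 14:30–15:30.
Emeka ∩ Jamal: 10:30–11:30, 14:30–15:00.
Emeka ∩ Jamal ∩ Vera: 10:30–11:00, 14:30–15:00.
Emeka ∩ Jamal ∩ Vera ∩ Gita: 14:30–15:00.
Emeka ∩ Jamal ∩ Vera ∩ Gita ∩ Callum: 14:30–15:00.
Emeka ∩ Jamal ∩ Vera ∩ Gita ∩ Callum ∩ Viktor: 14:30–15:00.
Total common minutes: 30.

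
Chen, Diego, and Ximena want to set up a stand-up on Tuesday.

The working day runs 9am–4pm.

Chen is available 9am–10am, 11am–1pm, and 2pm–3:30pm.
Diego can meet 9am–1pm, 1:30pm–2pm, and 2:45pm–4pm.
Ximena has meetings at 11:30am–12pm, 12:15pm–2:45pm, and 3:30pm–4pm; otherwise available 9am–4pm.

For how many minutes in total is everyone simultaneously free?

150 minutes

Ximena free within 09:00–16:00: 09:00–11:30, 12:00–12:15, 14:45–15:30.
Chen ∩ Diego: 09:00–10:00, 11:00–13:00, 14:45–15:30.
Chen ∩ Diego ∩ Ximena: 09:00–10:00, 11:00–11:30, 12:00–12:15, 14:45–15:30.
Total common minutes: 60 + 30 + 15 + 45 = 150.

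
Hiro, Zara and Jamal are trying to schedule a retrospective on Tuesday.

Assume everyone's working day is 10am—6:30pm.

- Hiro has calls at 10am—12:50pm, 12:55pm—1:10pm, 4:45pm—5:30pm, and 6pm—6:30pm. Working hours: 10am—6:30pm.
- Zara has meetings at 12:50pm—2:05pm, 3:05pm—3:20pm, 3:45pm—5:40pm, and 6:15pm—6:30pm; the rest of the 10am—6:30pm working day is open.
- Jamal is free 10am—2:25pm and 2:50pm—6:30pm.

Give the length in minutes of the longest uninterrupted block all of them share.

25 minutes

Hiro free within 10:00–18:30: 12:50–12:55, 13:10–16:45, 17:30–18:00.
Zara free within 10:00–18:30: 10:00–12:50, 14:05–15:05, 15:20–15:45, 17:40–18:15.
Hiro ∩ Zara: 14:05–15:05, 15:20–15:45, 17:40–18:00.
Hiro ∩ Zara ∩ Jamal: 14:05–14:25, 14:50–15:05, 15:20–15:45, 17:40–18:00.
Common window lengths: 20, 15, 25, 20 min; longest is 25.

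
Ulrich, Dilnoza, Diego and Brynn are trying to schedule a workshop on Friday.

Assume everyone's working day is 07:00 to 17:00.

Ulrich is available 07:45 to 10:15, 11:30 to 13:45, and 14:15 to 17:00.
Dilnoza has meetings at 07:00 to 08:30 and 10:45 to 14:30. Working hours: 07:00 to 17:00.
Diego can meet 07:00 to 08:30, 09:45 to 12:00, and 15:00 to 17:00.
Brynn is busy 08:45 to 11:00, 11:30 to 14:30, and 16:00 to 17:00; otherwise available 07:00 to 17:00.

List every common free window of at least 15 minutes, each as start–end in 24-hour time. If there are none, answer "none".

15:00–16:00

Dilnoza free within 07:00–17:00: 08:30–10:45, 14:30–17:00.
Brynn free within 07:00–17:00: 07:00–08:45, 11:00–11:30, 14:30–16:00.
Ulrich ∩ Dilnoza: 08:30–10:15, 14:30–17:00.
Ulrich ∩ Dilnoza ∩ Diego: 09:45–10:15, 15:00–17:00.
Ulrich ∩ Dilnoza ∩ Diego ∩ Brynn: 15:00–16:00.
Windows ≥ 15 min: 15:00–16:00.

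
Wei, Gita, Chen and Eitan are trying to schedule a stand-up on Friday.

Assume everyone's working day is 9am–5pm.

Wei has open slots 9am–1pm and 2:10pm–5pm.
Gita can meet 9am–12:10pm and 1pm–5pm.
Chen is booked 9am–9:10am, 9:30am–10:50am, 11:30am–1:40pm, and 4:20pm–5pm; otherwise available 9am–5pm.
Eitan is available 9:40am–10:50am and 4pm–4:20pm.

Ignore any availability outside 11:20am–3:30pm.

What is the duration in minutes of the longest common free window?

0 minutes

Chen free within 09:00–17:00: 09:10–09:30, 10:50–11:30, 13:40–16:20.
Wei ∩ Gita: 09:00–12:10, 14:10–17:00.
Wei ∩ Gita ∩ Chen: 09:10–09:30, 10:50–11:30, 14:10–16:20.
Wei ∩ Gita ∩ Chen ∩ Eitan: 16:00–16:20.
Restricted to 11:20–15:30: (none).
No common window.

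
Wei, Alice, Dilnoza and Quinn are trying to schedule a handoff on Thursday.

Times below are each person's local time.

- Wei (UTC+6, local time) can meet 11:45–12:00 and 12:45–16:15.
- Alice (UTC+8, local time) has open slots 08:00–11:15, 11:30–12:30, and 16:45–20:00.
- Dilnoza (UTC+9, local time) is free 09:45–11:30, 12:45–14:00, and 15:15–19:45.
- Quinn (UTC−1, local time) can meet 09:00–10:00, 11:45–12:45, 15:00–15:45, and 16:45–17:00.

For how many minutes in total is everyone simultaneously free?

15 minutes

Wei → UTC: 05:45–06:00, 06:45–10:15.
Alice → UTC: 00:00–03:15, 03:30–04:30, 08:45–12:00.
Dilnoza → UTC: 00:45–02:30, 03:45–05:00, 06:15–10:45.
Quinn → UTC: 10:00–11:00, 12:45–13:45, 16:00–16:45, 17:45–18:00.
Wei ∩ Alice: 08:45–10:15.
Wei ∩ Alice ∩ Dilnoza: 08:45–10:15.
Wei ∩ Alice ∩ Dilnoza ∩ Quinn: 10:00–10:15.
Total common minutes: 15.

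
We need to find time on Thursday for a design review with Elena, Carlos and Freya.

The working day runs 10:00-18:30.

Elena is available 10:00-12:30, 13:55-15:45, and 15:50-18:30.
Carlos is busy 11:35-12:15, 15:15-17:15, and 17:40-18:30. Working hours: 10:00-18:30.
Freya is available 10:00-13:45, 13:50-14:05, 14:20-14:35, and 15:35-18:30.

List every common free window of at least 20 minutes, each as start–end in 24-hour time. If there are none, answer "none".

Carlos free within 10:00–18:30: 10:00–11:35, 12:15–15:15, 17:15–17:40.
Elena ∩ Carlos: 10:00–11:35, 12:15–12:30, 13:55–15:15, 17:15–17:40.
Elena ∩ Carlos ∩ Freya: 10:00–11:35, 12:15–12:30, 13:55–14:05, 14:20–14:35, 17:15–17:40.
Windows ≥ 20 min: 10:00–11:35, 17:15–17:40.

10:00–11:35, 17:15–17:40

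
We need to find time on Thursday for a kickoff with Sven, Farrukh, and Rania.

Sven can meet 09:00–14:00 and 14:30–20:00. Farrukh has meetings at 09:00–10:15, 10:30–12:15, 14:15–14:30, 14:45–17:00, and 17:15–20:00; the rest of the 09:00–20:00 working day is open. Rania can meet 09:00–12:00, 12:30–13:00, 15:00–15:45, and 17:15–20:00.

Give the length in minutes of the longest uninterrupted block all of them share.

Farrukh free within 09:00–20:00: 10:15–10:30, 12:15–14:15, 14:30–14:45, 17:00–17:15.
Sven ∩ Farrukh: 10:15–10:30, 12:15–14:00, 14:30–14:45, 17:00–17:15.
Sven ∩ Farrukh ∩ Rania: 10:15–10:30, 12:30–13:00.
Common window lengths: 15, 30 min; longest is 30.

30 minutes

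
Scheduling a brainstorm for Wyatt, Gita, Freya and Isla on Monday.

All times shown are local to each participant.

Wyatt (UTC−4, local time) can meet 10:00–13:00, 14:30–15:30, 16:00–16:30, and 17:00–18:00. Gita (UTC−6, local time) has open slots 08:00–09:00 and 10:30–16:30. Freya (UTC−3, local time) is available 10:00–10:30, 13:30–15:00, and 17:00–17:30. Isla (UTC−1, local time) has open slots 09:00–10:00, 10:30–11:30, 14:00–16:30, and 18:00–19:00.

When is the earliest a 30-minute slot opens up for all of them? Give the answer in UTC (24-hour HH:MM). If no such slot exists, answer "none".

16:30

Wyatt → UTC: 14:00–17:00, 18:30–19:30, 20:00–20:30, 21:00–22:00.
Gita → UTC: 14:00–15:00, 16:30–22:30.
Freya → UTC: 13:00–13:30, 16:30–18:00, 20:00–20:30.
Isla → UTC: 10:00–11:00, 11:30–12:30, 15:00–17:30, 19:00–20:00.
Wyatt ∩ Gita: 14:00–15:00, 16:30–17:00, 18:30–19:30, 20:00–20:30, 21:00–22:00.
Wyatt ∩ Gita ∩ Freya: 16:30–17:00, 20:00–20:30.
Wyatt ∩ Gita ∩ Freya ∩ Isla: 16:30–17:00.
Windows ≥ 30 min: 16:30–17:00.
Earliest such window starts at 16:30.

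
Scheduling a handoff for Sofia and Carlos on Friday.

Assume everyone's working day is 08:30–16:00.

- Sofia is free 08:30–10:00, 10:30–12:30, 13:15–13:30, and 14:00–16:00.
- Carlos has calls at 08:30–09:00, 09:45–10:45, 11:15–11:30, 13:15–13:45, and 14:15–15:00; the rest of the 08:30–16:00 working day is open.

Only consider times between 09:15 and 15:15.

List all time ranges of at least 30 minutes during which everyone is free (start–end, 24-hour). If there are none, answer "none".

09:15–09:45, 10:45–11:15, 11:30–12:30

Carlos free within 08:30–16:00: 09:00–09:45, 10:45–11:15, 11:30–13:15, 13:45–14:15, 15:00–16:00.
Sofia ∩ Carlos: 09:00–09:45, 10:45–11:15, 11:30–12:30, 14:00–14:15, 15:00–16:00.
Restricted to 09:15–15:15: 09:15–09:45, 10:45–11:15, 11:30–12:30, 14:00–14:15, 15:00–15:15.
Windows ≥ 30 min: 09:15–09:45, 10:45–11:15, 11:30–12:30.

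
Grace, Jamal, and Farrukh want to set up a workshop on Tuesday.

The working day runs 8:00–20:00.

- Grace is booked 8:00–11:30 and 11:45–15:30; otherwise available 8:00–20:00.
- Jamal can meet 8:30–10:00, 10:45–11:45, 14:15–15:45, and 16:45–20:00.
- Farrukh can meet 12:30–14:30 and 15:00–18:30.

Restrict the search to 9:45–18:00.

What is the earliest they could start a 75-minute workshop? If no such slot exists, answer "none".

16:45

Grace free within 08:00–20:00: 11:30–11:45, 15:30–20:00.
Grace ∩ Jamal: 11:30–11:45, 15:30–15:45, 16:45–20:00.
Grace ∩ Jamal ∩ Farrukh: 15:30–15:45, 16:45–18:30.
Restricted to 09:45–18:00: 15:30–15:45, 16:45–18:00.
Windows ≥ 75 min: 16:45–18:00.
Earliest such window starts at 16:45.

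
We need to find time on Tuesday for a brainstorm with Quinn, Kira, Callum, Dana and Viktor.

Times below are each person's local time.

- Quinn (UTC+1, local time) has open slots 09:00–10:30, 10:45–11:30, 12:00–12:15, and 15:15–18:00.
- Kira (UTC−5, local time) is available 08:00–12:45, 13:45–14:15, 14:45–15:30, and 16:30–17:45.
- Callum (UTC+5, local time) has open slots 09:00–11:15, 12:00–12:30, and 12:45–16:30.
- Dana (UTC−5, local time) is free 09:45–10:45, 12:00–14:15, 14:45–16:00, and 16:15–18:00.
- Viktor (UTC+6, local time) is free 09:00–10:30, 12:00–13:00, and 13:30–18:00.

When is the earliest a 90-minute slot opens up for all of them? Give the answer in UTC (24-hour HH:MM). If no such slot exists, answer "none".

Quinn → UTC: 08:00–09:30, 09:45–10:30, 11:00–11:15, 14:15–17:00.
Kira → UTC: 13:00–17:45, 18:45–19:15, 19:45–20:30, 21:30–22:45.
Callum → UTC: 04:00–06:15, 07:00–07:30, 07:45–11:30.
Dana → UTC: 14:45–15:45, 17:00–19:15, 19:45–21:00, 21:15–23:00.
Viktor → UTC: 03:00–04:30, 06:00–07:00, 07:30–12:00.
Quinn ∩ Kira: 14:15–17:00.
Quinn ∩ Kira ∩ Callum: (none).
Quinn ∩ Kira ∩ Callum ∩ Dana: (none).
Quinn ∩ Kira ∩ Callum ∩ Dana ∩ Viktor: (none).
Windows ≥ 90 min: (none).

none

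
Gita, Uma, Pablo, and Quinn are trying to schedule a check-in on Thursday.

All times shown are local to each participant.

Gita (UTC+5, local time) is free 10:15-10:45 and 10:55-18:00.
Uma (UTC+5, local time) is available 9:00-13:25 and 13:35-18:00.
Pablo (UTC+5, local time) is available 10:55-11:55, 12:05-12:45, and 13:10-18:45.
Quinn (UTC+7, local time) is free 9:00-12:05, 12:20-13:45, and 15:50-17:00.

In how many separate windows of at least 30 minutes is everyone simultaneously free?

Gita → UTC: 05:15–05:45, 05:55–13:00.
Uma → UTC: 04:00–08:25, 08:35–13:00.
Pablo → UTC: 05:55–06:55, 07:05–07:45, 08:10–13:45.
Quinn → UTC: 02:00–05:05, 05:20–06:45, 08:50–10:00.
Gita ∩ Uma: 05:15–05:45, 05:55–08:25, 08:35–13:00.
Gita ∩ Uma ∩ Pablo: 05:55–06:55, 07:05–07:45, 08:10–08:25, 08:35–13:00.
Gita ∩ Uma ∩ Pablo ∩ Quinn: 05:55–06:45, 08:50–10:00.
Windows ≥ 30 min: 05:55–06:45, 08:50–10:00.
That's 2 windows.

2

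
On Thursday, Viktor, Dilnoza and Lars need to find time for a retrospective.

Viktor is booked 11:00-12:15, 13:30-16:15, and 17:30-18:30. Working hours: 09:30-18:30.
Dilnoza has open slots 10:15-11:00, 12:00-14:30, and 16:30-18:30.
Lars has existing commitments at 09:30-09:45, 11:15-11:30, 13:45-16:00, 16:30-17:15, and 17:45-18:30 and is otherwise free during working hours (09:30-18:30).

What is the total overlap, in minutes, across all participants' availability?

135 minutes

Viktor free within 09:30–18:30: 09:30–11:00, 12:15–13:30, 16:15–17:30.
Lars free within 09:30–18:30: 09:45–11:15, 11:30–13:45, 16:00–16:30, 17:15–17:45.
Viktor ∩ Dilnoza: 10:15–11:00, 12:15–13:30, 16:30–17:30.
Viktor ∩ Dilnoza ∩ Lars: 10:15–11:00, 12:15–13:30, 17:15–17:30.
Total common minutes: 45 + 75 + 15 = 135.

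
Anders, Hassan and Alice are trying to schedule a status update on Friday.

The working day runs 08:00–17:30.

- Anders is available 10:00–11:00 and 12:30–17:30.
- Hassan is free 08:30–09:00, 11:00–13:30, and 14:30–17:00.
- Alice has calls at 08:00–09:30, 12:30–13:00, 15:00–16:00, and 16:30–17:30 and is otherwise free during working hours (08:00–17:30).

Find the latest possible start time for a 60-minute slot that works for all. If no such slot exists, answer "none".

Alice free within 08:00–17:30: 09:30–12:30, 13:00–15:00, 16:00–16:30.
Anders ∩ Hassan: 12:30–13:30, 14:30–17:00.
Anders ∩ Hassan ∩ Alice: 13:00–13:30, 14:30–15:00, 16:00–16:30.
Windows ≥ 60 min: (none).

none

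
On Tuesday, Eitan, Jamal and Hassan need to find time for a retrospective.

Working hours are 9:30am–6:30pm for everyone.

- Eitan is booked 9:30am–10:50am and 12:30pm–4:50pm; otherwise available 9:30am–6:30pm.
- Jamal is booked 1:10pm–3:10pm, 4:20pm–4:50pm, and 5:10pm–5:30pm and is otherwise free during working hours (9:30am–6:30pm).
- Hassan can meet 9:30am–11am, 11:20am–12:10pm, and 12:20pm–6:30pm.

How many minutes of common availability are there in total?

150 minutes

Eitan free within 09:30–18:30: 10:50–12:30, 16:50–18:30.
Jamal free within 09:30–18:30: 09:30–13:10, 15:10–16:20, 16:50–17:10, 17:30–18:30.
Eitan ∩ Jamal: 10:50–12:30, 16:50–17:10, 17:30–18:30.
Eitan ∩ Jamal ∩ Hassan: 10:50–11:00, 11:20–12:10, 12:20–12:30, 16:50–17:10, 17:30–18:30.
Total common minutes: 10 + 50 + 10 + 20 + 60 = 150.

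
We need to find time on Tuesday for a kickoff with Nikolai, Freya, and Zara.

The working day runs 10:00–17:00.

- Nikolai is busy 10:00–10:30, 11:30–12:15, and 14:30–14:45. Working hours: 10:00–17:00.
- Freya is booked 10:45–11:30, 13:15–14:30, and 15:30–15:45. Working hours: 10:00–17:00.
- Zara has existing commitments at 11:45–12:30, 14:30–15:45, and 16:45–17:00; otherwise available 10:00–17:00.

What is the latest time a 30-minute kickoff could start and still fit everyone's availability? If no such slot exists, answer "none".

16:15

Nikolai free within 10:00–17:00: 10:30–11:30, 12:15–14:30, 14:45–17:00.
Freya free within 10:00–17:00: 10:00–10:45, 11:30–13:15, 14:30–15:30, 15:45–17:00.
Zara free within 10:00–17:00: 10:00–11:45, 12:30–14:30, 15:45–16:45.
Nikolai ∩ Freya: 10:30–10:45, 12:15–13:15, 14:45–15:30, 15:45–17:00.
Nikolai ∩ Freya ∩ Zara: 10:30–10:45, 12:30–13:15, 15:45–16:45.
Windows ≥ 30 min: 12:30–13:15, 15:45–16:45.
Latest start in the last window 15:45–16:45 is 16:45 − 30 min = 16:15.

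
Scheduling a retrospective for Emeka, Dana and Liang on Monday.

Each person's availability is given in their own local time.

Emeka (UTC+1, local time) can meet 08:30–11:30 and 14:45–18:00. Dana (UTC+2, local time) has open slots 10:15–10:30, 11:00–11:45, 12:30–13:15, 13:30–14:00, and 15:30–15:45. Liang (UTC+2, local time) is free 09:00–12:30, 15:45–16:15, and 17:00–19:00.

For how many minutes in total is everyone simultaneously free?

60 minutes

Emeka → UTC: 07:30–10:30, 13:45–17:00.
Dana → UTC: 08:15–08:30, 09:00–09:45, 10:30–11:15, 11:30–12:00, 13:30–13:45.
Liang → UTC: 07:00–10:30, 13:45–14:15, 15:00–17:00.
Emeka ∩ Dana: 08:15–08:30, 09:00–09:45.
Emeka ∩ Dana ∩ Liang: 08:15–08:30, 09:00–09:45.
Total common minutes: 15 + 45 = 60.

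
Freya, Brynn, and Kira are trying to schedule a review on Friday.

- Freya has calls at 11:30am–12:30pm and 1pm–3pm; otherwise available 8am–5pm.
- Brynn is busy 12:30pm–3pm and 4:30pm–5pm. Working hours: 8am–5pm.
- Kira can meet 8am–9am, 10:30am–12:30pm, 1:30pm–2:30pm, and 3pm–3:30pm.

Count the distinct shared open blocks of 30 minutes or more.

3

Freya free within 08:00–17:00: 08:00–11:30, 12:30–13:00, 15:00–17:00.
Brynn free within 08:00–17:00: 08:00–12:30, 15:00–16:30.
Freya ∩ Brynn: 08:00–11:30, 15:00–16:30.
Freya ∩ Brynn ∩ Kira: 08:00–09:00, 10:30–11:30, 15:00–15:30.
Windows ≥ 30 min: 08:00–09:00, 10:30–11:30, 15:00–15:30.
That's 3 windows.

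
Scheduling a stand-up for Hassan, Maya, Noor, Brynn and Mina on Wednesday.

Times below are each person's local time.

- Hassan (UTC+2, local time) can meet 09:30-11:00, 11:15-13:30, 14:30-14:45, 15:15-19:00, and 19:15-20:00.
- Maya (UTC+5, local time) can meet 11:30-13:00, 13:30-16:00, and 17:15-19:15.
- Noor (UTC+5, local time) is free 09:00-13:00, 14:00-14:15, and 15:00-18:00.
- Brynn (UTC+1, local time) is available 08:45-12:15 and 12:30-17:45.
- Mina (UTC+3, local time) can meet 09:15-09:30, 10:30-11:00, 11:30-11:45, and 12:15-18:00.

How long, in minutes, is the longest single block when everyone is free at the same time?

60 minutes

Hassan → UTC: 07:30–09:00, 09:15–11:30, 12:30–12:45, 13:15–17:00, 17:15–18:00.
Maya → UTC: 06:30–08:00, 08:30–11:00, 12:15–14:15.
Noor → UTC: 04:00–08:00, 09:00–09:15, 10:00–13:00.
Brynn → UTC: 07:45–11:15, 11:30–16:45.
Mina → UTC: 06:15–06:30, 07:30–08:00, 08:30–08:45, 09:15–15:00.
Hassan ∩ Maya: 07:30–08:00, 08:30–09:00, 09:15–11:00, 12:30–12:45, 13:15–14:15.
Hassan ∩ Maya ∩ Noor: 07:30–08:00, 10:00–11:00, 12:30–12:45.
Hassan ∩ Maya ∩ Noor ∩ Brynn: 07:45–08:00, 10:00–11:00, 12:30–12:45.
Hassan ∩ Maya ∩ Noor ∩ Brynn ∩ Mina: 07:45–08:00, 10:00–11:00, 12:30–12:45.
Common window lengths: 15, 60, 15 min; longest is 60.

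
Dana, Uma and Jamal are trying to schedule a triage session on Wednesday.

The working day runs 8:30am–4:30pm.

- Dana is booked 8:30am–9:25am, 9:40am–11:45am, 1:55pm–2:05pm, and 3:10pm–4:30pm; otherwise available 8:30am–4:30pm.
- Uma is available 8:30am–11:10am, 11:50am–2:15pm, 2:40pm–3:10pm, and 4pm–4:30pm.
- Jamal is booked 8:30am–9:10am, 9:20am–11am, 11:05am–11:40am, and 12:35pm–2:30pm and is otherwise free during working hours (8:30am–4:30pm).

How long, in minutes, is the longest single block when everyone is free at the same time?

45 minutes

Dana free within 08:30–16:30: 09:25–09:40, 11:45–13:55, 14:05–15:10.
Jamal free within 08:30–16:30: 09:10–09:20, 11:00–11:05, 11:40–12:35, 14:30–16:30.
Dana ∩ Uma: 09:25–09:40, 11:50–13:55, 14:05–14:15, 14:40–15:10.
Dana ∩ Uma ∩ Jamal: 11:50–12:35, 14:40–15:10.
Common window lengths: 45, 30 min; longest is 45.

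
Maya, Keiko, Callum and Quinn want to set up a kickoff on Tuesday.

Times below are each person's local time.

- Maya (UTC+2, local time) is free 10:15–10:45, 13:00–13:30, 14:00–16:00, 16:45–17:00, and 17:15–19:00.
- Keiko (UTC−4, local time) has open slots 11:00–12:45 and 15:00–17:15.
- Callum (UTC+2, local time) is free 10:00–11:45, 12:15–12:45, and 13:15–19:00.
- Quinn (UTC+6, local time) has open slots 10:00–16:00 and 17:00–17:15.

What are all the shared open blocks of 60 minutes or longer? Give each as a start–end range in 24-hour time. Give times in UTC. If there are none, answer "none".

none

Maya → UTC: 08:15–08:45, 11:00–11:30, 12:00–14:00, 14:45–15:00, 15:15–17:00.
Keiko → UTC: 15:00–16:45, 19:00–21:15.
Callum → UTC: 08:00–09:45, 10:15–10:45, 11:15–17:00.
Quinn → UTC: 04:00–10:00, 11:00–11:15.
Maya ∩ Keiko: 15:15–16:45.
Maya ∩ Keiko ∩ Callum: 15:15–16:45.
Maya ∩ Keiko ∩ Callum ∩ Quinn: (none).
Windows ≥ 60 min: (none).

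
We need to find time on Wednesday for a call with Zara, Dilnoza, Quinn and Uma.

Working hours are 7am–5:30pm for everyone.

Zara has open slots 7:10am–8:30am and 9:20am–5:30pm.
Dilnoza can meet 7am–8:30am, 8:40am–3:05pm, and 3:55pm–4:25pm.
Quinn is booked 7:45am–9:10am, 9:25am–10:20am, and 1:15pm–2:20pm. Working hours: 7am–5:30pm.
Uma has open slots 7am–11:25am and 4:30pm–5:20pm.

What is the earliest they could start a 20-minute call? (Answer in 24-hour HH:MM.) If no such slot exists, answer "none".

07:10

Quinn free within 07:00–17:30: 07:00–07:45, 09:10–09:25, 10:20–13:15, 14:20–17:30.
Zara ∩ Dilnoza: 07:10–08:30, 09:20–15:05, 15:55–16:25.
Zara ∩ Dilnoza ∩ Quinn: 07:10–07:45, 09:20–09:25, 10:20–13:15, 14:20–15:05, 15:55–16:25.
Zara ∩ Dilnoza ∩ Quinn ∩ Uma: 07:10–07:45, 09:20–09:25, 10:20–11:25.
Windows ≥ 20 min: 07:10–07:45, 10:20–11:25.
Earliest such window starts at 07:10.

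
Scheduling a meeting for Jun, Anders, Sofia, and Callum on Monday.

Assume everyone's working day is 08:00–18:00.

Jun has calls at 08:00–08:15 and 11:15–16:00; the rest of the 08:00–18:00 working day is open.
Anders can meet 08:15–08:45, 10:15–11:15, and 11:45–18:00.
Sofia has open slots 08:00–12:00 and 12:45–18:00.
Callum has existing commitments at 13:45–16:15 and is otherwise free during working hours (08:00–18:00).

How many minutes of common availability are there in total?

195 minutes

Jun free within 08:00–18:00: 08:15–11:15, 16:00–18:00.
Callum free within 08:00–18:00: 08:00–13:45, 16:15–18:00.
Jun ∩ Anders: 08:15–08:45, 10:15–11:15, 16:00–18:00.
Jun ∩ Anders ∩ Sofia: 08:15–08:45, 10:15–11:15, 16:00–18:00.
Jun ∩ Anders ∩ Sofia ∩ Callum: 08:15–08:45, 10:15–11:15, 16:15–18:00.
Total common minutes: 30 + 60 + 105 = 195.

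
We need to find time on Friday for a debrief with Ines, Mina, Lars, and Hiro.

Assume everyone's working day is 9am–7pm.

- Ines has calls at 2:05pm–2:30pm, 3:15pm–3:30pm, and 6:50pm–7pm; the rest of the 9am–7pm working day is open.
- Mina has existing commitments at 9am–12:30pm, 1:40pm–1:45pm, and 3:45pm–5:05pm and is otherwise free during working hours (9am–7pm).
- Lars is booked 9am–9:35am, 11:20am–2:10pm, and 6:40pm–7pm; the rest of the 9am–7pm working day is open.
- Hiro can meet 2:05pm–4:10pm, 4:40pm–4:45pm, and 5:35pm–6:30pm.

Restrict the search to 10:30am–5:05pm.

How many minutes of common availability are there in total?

Ines free within 09:00–19:00: 09:00–14:05, 14:30–15:15, 15:30–18:50.
Mina free within 09:00–19:00: 12:30–13:40, 13:45–15:45, 17:05–19:00.
Lars free within 09:00–19:00: 09:35–11:20, 14:10–18:40.
Ines ∩ Mina: 12:30–13:40, 13:45–14:05, 14:30–15:15, 15:30–15:45, 17:05–18:50.
Ines ∩ Mina ∩ Lars: 14:30–15:15, 15:30–15:45, 17:05–18:40.
Ines ∩ Mina ∩ Lars ∩ Hiro: 14:30–15:15, 15:30–15:45, 17:35–18:30.
Restricted to 10:30–17:05: 14:30–15:15, 15:30–15:45.
Total common minutes: 45 + 15 = 60.

60 minutes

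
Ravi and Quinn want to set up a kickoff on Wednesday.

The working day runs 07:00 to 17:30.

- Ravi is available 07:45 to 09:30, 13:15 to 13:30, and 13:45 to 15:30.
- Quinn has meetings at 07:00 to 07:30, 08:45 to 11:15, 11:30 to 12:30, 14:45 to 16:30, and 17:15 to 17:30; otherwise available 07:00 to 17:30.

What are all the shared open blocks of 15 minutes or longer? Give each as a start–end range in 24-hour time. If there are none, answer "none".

Quinn free within 07:00–17:30: 07:30–08:45, 11:15–11:30, 12:30–14:45, 16:30–17:15.
Ravi ∩ Quinn: 07:45–08:45, 13:15–13:30, 13:45–14:45.
Windows ≥ 15 min: 07:45–08:45, 13:15–13:30, 13:45–14:45.

07:45–08:45, 13:15–13:30, 13:45–14:45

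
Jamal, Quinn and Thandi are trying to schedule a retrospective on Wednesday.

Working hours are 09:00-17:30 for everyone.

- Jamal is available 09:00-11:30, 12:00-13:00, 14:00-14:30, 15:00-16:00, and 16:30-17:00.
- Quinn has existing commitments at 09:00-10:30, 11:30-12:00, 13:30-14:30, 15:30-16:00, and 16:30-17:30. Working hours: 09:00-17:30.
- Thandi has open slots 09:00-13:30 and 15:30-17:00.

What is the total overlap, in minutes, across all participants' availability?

Quinn free within 09:00–17:30: 10:30–11:30, 12:00–13:30, 14:30–15:30, 16:00–16:30.
Jamal ∩ Quinn: 10:30–11:30, 12:00–13:00, 15:00–15:30.
Jamal ∩ Quinn ∩ Thandi: 10:30–11:30, 12:00–13:00.
Total common minutes: 60 + 60 = 120.

120 minutes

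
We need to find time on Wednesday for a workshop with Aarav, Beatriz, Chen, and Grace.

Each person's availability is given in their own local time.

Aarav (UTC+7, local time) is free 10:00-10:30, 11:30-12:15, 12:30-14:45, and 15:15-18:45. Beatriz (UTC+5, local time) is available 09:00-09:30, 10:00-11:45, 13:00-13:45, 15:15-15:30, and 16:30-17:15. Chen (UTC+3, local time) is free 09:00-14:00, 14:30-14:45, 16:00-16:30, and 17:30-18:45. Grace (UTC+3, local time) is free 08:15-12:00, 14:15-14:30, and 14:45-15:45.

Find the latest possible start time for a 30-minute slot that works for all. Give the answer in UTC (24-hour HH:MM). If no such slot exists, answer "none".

Aarav → UTC: 03:00–03:30, 04:30–05:15, 05:30–07:45, 08:15–11:45.
Beatriz → UTC: 04:00–04:30, 05:00–06:45, 08:00–08:45, 10:15–10:30, 11:30–12:15.
Chen → UTC: 06:00–11:00, 11:30–11:45, 13:00–13:30, 14:30–15:45.
Grace → UTC: 05:15–09:00, 11:15–11:30, 11:45–12:45.
Aarav ∩ Beatriz: 05:00–05:15, 05:30–06:45, 08:15–08:45, 10:15–10:30, 11:30–11:45.
Aarav ∩ Beatriz ∩ Chen: 06:00–06:45, 08:15–08:45, 10:15–10:30, 11:30–11:45.
Aarav ∩ Beatriz ∩ Chen ∩ Grace: 06:00–06:45, 08:15–08:45.
Windows ≥ 30 min: 06:00–06:45, 08:15–08:45.
Latest start in the last window 08:15–08:45 is 08:45 − 30 min = 08:15.

08:15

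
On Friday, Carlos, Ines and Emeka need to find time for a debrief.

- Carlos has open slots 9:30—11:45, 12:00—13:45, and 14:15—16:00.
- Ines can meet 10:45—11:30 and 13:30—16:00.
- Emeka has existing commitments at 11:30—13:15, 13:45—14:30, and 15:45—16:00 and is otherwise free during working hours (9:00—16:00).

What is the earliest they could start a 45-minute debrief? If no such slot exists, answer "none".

Emeka free within 09:00–16:00: 09:00–11:30, 13:15–13:45, 14:30–15:45.
Carlos ∩ Ines: 10:45–11:30, 13:30–13:45, 14:15–16:00.
Carlos ∩ Ines ∩ Emeka: 10:45–11:30, 13:30–13:45, 14:30–15:45.
Windows ≥ 45 min: 10:45–11:30, 14:30–15:45.
Earliest such window starts at 10:45.

10:45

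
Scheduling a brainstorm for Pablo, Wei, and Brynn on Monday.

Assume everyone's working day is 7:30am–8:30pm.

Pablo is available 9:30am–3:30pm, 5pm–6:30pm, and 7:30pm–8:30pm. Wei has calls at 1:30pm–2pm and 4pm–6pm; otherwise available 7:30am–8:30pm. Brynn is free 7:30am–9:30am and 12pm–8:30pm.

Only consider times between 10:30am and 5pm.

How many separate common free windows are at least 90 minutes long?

2

Wei free within 07:30–20:30: 07:30–13:30, 14:00–16:00, 18:00–20:30.
Pablo ∩ Wei: 09:30–13:30, 14:00–15:30, 18:00–18:30, 19:30–20:30.
Pablo ∩ Wei ∩ Brynn: 12:00–13:30, 14:00–15:30, 18:00–18:30, 19:30–20:30.
Restricted to 10:30–17:00: 12:00–13:30, 14:00–15:30.
Windows ≥ 90 min: 12:00–13:30, 14:00–15:30.
That's 2 windows.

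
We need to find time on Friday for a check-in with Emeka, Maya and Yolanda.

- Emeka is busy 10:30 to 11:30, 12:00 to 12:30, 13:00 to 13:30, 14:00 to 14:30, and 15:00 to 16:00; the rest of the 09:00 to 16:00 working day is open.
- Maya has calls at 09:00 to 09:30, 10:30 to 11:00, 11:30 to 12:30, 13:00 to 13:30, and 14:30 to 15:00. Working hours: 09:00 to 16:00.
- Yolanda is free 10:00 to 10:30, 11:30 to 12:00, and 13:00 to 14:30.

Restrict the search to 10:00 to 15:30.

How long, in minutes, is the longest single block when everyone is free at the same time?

Emeka free within 09:00–16:00: 09:00–10:30, 11:30–12:00, 12:30–13:00, 13:30–14:00, 14:30–15:00.
Maya free within 09:00–16:00: 09:30–10:30, 11:00–11:30, 12:30–13:00, 13:30–14:30, 15:00–16:00.
Emeka ∩ Maya: 09:30–10:30, 12:30–13:00, 13:30–14:00.
Emeka ∩ Maya ∩ Yolanda: 10:00–10:30, 13:30–14:00.
Restricted to 10:00–15:30: 10:00–10:30, 13:30–14:00.
Common window lengths: 30, 30 min; longest is 30.

30 minutes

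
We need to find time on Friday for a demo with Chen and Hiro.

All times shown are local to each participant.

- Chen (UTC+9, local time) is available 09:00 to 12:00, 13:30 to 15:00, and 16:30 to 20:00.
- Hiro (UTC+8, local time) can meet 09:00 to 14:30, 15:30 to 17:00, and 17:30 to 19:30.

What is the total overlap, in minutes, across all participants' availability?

390 minutes

Chen → UTC: 00:00–03:00, 04:30–06:00, 07:30–11:00.
Hiro → UTC: 01:00–06:30, 07:30–09:00, 09:30–11:30.
Chen ∩ Hiro: 01:00–03:00, 04:30–06:00, 07:30–09:00, 09:30–11:00.
Total common minutes: 120 + 90 + 90 + 90 = 390.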